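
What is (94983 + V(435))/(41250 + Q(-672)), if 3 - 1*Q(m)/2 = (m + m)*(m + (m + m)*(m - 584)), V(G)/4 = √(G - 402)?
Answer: 31661/1511916984 + √33/1133937738 ≈ 2.0946e-5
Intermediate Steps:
V(G) = 4*√(-402 + G) (V(G) = 4*√(G - 402) = 4*√(-402 + G))
Q(m) = 6 - 4*m*(m + 2*m*(-584 + m)) (Q(m) = 6 - 2*(m + m)*(m + (m + m)*(m - 584)) = 6 - 2*2*m*(m + (2*m)*(-584 + m)) = 6 - 2*2*m*(m + 2*m*(-584 + m)) = 6 - 4*m*(m + 2*m*(-584 + m)))
(94983 + V(435))/(41250 + Q(-672)) = (94983 + 4*√(-402 + 435))/(41250 + (6 - 8*(-672)³ + 4668*(-672)²)) = (94983 + 4*√33)/(41250 + (6 - 8*(-303464448) + 4668*451584)) = (94983 + 4*√33)/(41250 + (6 + 2427715584 + 2107994112)) = (94983 + 4*√33)/(41250 + 4535709702) = (94983 + 4*√33)/4535750952 = (94983 + 4*√33)*(1/4535750952) = 31661/1511916984 + √33/1133937738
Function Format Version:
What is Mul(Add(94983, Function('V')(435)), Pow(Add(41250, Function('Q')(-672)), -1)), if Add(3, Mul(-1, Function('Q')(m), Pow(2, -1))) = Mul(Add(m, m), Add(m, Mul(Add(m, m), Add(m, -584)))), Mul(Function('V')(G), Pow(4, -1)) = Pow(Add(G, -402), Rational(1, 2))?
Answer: Add(Rational(31661, 1511916984), Mul(Rational(1, 1133937738), Pow(33, Rational(1, 2)))) ≈ 2.0946e-5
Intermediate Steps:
Function('V')(G) = Mul(4, Pow(Add(-402, G), Rational(1, 2))) (Function('V')(G) = Mul(4, Pow(Add(G, -402), Rational(1, 2))) = Mul(4, Pow(Add(-402, G), Rational(1, 2))))
Function('Q')(m) = Add(6, Mul(-4, m, Add(m, Mul(2, m, Add(-584, m))))) (Function('Q')(m) = Add(6, Mul(-2, Mul(Add(m, m), Add(m, Mul(Add(m, m), Add(m, -584)))))) = Add(6, Mul(-2, Mul(Mul(2, m), Add(m, Mul(Mul(2, m), Add(-584, m)))))) = Add(6, Mul(-2, Mul(Mul(2, m), Add(m, Mul(2, m, Add(-584, m)))))) = Add(6, Mul(-2, Mul(2, m, Add(m, Mul(2, m, Add(-584, m)))))) = Add(6, Mul(-4, m, Add(m, Mul(2, m, Add(-584, m))))))
Mul(Add(94983, Function('V')(435)), Pow(Add(41250, Function('Q')(-672)), -1)) = Mul(Add(94983, Mul(4, Pow(Add(-402, 435), Rational(1, 2)))), Pow(Add(41250, Add(6, Mul(-8, Pow(-672, 3)), Mul(4668, Pow(-672, 2)))), -1)) = Mul(Add(94983, Mul(4, Pow(33, Rational(1, 2)))), Pow(Add(41250, Add(6, Mul(-8, -303464448), Mul(4668, 451584))), -1)) = Mul(Add(94983, Mul(4, Pow(33, Rational(1, 2)))), Pow(Add(41250, Add(6, 2427715584, 2107994112)), -1)) = Mul(Add(94983, Mul(4, Pow(33, Rational(1, 2)))), Pow(Add(41250, 4535709702), -1)) = Mul(Add(94983, Mul(4, Pow(33, Rational(1, 2)))), Pow(4535750952, -1)) = Mul(Add(94983, Mul(4, Pow(33, Rational(1, 2)))), Rational(1, 4535750952)) = Add(Rational(31661, 1511916984), Mul(Rational(1, 1133937738), Pow(33, Rational(1, 2))))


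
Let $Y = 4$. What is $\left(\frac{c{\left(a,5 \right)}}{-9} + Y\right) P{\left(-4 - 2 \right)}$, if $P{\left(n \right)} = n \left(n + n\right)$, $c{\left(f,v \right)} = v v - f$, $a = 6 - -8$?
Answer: $200$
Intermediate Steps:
$a = 14$ ($a = 6 + 8 = 14$)
$c{\left(f,v \right)} = v^{2} - f$
$P{\left(n \right)} = 2 n^{2}$ ($P{\left(n \right)} = n 2 n = 2 n^{2}$)
$\left(\frac{c{\left(a,5 \right)}}{-9} + Y\right) P{\left(-4 - 2 \right)} = \left(\frac{5^{2} - 14}{-9} + 4\right) 2 \left(-4 - 2\right)^{2} = \left(\left(25 - 14\right) \left(- \frac{1}{9}\right) + 4\right) 2 \left(-4 - 2\right)^{2} = \left(11 \left(- \frac{1}{9}\right) + 4\right) 2 \left(-6\right)^{2} = \left(- \frac{11}{9} + 4\right) 2 \cdot 36 = \frac{25}{9} \cdot 72 = 200$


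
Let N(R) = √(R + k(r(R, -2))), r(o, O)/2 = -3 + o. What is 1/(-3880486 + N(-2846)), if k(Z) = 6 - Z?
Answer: -1940243/7529085796669 - √2858/15058171593338 ≈ -2.5770e-7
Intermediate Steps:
r(o, O) = -6 + 2*o (r(o, O) = 2*(-3 + o) = -6 + 2*o)
N(R) = √(12 - R) (N(R) = √(R + (6 - (-6 + 2*R))) = √(R + (6 + (6 - 2*R))) = √(R + (12 - 2*R)) = √(12 - R))
1/(-3880486 + N(-2846)) = 1/(-3880486 + √(12 - 1*(-2846))) = 1/(-3880486 + √(12 + 2846)) = 1/(-3880486 + √2858)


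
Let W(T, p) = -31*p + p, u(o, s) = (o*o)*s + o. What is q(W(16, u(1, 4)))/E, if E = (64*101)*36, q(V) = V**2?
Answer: 625/6464 ≈ 0.096689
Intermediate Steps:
u(o, s) = o + s*o**2 (u(o, s) = o**2*s + o = s*o**2 + o = o + s*o**2)
W(T, p) = -30*p
E = 232704 (E = 6464*36 = 232704)
q(W(16, u(1, 4)))/E = (-30*(1 + 1*4))**2/232704 = (-30*(1 + 4))**2*(1/232704) = (-30*5)**2*(1/232704) = (-150)**2*(1/232704) = 22500*(1/232704) = 625/6464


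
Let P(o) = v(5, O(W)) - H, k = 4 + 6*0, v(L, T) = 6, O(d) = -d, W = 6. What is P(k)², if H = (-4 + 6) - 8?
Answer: 144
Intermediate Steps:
H = -6 (H = 2 - 8 = -6)
k = 4 (k = 4 + 0 = 4)
P(o) = 12 (P(o) = 6 - 1*(-6) = 6 + 6 = 12)
P(k)² = 12² = 144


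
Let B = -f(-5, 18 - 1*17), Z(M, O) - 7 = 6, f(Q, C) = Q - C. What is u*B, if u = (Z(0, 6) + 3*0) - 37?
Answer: -144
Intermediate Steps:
Z(M, O) = 13 (Z(M, O) = 7 + 6 = 13)
B = 6 (B = -(-5 - (18 - 1*17)) = -(-5 - (18 - 17)) = -(-5 - 1*1) = -(-5 - 1) = -1*(-6) = 6)
u = -24 (u = (13 + 3*0) - 37 = (13 + 0) - 37 = 13 - 37 = -24)
u*B = -24*6 = -144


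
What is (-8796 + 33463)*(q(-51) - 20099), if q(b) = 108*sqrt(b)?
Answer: -495782033 + 2664036*I*sqrt(51) ≈ -4.9578e+8 + 1.9025e+7*I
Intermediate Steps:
(-8796 + 33463)*(q(-51) - 20099) = (-8796 + 33463)*(108*sqrt(-51) - 20099) = 24667*(108*(I*sqrt(51)) - 20099) = 24667*(108*I*sqrt(51) - 20099) = 24667*(-20099 + 108*I*sqrt(51)) = -495782033 + 2664036*I*sqrt(51)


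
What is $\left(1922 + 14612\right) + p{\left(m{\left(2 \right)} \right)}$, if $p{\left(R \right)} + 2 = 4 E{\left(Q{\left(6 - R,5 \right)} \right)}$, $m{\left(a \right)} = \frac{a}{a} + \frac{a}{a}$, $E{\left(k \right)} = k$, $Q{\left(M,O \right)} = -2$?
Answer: $16524$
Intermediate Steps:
$m{\left(a \right)} = 2$ ($m{\left(a \right)} = 1 + 1 = 2$)
$p{\left(R \right)} = -10$ ($p{\left(R \right)} = -2 + 4 \left(-2\right) = -2 - 8 = -10$)
$\left(1922 + 14612\right) + p{\left(m{\left(2 \right)} \right)} = \left(1922 + 14612\right) - 10 = 16534 - 10 = 16524$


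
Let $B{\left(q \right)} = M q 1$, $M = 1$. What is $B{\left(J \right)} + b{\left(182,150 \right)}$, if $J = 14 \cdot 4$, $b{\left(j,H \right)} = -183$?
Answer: $-127$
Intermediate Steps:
$J = 56$
$B{\left(q \right)} = q$ ($B{\left(q \right)} = 1 q 1 = q 1 = q$)
$B{\left(J \right)} + b{\left(182,150 \right)} = 56 - 183 = -127$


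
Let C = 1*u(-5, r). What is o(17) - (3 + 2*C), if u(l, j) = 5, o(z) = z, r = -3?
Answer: 4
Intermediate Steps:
C = 5 (C = 1*5 = 5)
o(17) - (3 + 2*C) = 17 - (3 + 2*5) = 17 - (3 + 10) = 17 - 1*13 = 17 - 13 = 4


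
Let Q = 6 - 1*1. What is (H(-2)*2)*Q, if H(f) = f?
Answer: -20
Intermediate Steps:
Q = 5 (Q = 6 - 1 = 5)
(H(-2)*2)*Q = -2*2*5 = -4*5 = -20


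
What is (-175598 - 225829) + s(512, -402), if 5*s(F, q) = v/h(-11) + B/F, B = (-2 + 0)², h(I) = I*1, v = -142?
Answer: -2826027893/7040 ≈ -4.0142e+5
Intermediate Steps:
h(I) = I
B = 4 (B = (-2)² = 4)
s(F, q) = 142/55 + 4/(5*F) (s(F, q) = (-142/(-11) + 4/F)/5 = (-142*(-1/11) + 4/F)/5 = (142/11 + 4/F)/5 = 142/55 + 4/(5*F))
(-175598 - 225829) + s(512, -402) = (-175598 - 225829) + (2/55)*(22 + 71*512)/512 = -401427 + (2/55)*(1/512)*(22 + 36352) = -401427 + (2/55)*(1/512)*36374 = -401427 + 18187/7040 = -2826027893/7040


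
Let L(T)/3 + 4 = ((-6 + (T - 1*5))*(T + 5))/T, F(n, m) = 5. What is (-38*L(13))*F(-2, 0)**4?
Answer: 1140000/13 ≈ 87692.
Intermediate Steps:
L(T) = -12 + 3*(-11 + T)*(5 + T)/T (L(T) = -12 + 3*(((-6 + (T - 1*5))*(T + 5))/T) = -12 + 3*(((-6 + (T - 5))*(5 + T))/T) = -12 + 3*(((-6 + (-5 + T))*(5 + T))/T) = -12 + 3*(((-11 + T)*(5 + T))/T) = -12 + 3*((-11 + T)*(5 + T)/T) = -12 + 3*(-11 + T)*(5 + T)/T)
(-38*L(13))*F(-2, 0)**4 = -38*(-30 - 165/13 + 3*13)*5**4 = -38*(-30 - 165*1/13 + 39)*625 = -38*(-30 - 165/13 + 39)*625 = -38*(-48/13)*625 = (1824/13)*625 = 1140000/13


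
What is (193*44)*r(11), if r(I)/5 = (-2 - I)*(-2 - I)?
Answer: 7175740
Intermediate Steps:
r(I) = 5*(-2 - I)² (r(I) = 5*((-2 - I)*(-2 - I)) = 5*(-2 - I)²)
(193*44)*r(11) = (193*44)*(5*(2 + 11)²) = 8492*(5*13²) = 8492*(5*169) = 8492*845 = 7175740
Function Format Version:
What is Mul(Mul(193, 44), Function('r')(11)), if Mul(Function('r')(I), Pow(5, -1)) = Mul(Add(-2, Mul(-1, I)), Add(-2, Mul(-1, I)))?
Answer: 7175740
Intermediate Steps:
Function('r')(I) = Mul(5, Pow(Add(-2, Mul(-1, I)), 2)) (Function('r')(I) = Mul(5, Mul(Add(-2, Mul(-1, I)), Add(-2, Mul(-1, I)))) = Mul(5, Pow(Add(-2, Mul(-1, I)), 2)))
Mul(Mul(193, 44), Function('r')(11)) = Mul(Mul(193, 44), Mul(5, Pow(Add(2, 11), 2))) = Mul(8492, Mul(5, Pow(13, 2))) = Mul(8492, Mul(5, 169)) = Mul(8492, 845) = 7175740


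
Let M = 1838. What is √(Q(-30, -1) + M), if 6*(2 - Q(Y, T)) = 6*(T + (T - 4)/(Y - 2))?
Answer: √117814/8 ≈ 42.905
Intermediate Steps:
Q(Y, T) = 2 - T - (-4 + T)/(-2 + Y) (Q(Y, T) = 2 - (T + (T - 4)/(Y - 2)) = 2 - (T + (-4 + T)/(-2 + Y)) = 2 - (6*T + 6*(-4 + T)/(-2 + Y))/6 = 2 + (-T - (-4 + T)/(-2 + Y)) = 2 - T - (-4 + T)/(-2 + Y))
√(Q(-30, -1) + M) = √((-1 + 2*(-30) - 1*(-1)*(-30))/(-2 - 30) + 1838) = √((-1 - 60 - 30)/(-32) + 1838) = √(-1/32*(-91) + 1838) = √(91/32 + 1838) = √(58907/32) = √117814/8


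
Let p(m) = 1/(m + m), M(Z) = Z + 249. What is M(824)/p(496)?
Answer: 1064416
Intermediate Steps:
M(Z) = 249 + Z
p(m) = 1/(2*m)
M(824)/p(496) = (249 + 824)/(((½)/496)) = 1073/(((½)*(1/496))) = 1073/(1/992) = 1073*992 = 1064416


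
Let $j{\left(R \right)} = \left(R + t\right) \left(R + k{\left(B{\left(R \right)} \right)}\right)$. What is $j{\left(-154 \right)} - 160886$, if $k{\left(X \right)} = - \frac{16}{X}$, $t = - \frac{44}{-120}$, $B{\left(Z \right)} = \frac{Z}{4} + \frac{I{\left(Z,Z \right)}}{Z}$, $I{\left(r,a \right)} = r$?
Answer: $- \frac{154453519}{1125} \approx -1.3729 \cdot 10^{5}$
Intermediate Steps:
$B{\left(Z \right)} = 1 + \frac{Z}{4}$ ($B{\left(Z \right)} = \frac{Z}{4} + \frac{Z}{Z} = Z \frac{1}{4} + 1 = \frac{Z}{4} + 1 = 1 + \frac{Z}{4}$)
$t = \frac{11}{30}$ ($t = \left(-44\right) \left(- \frac{1}{120}\right) = \frac{11}{30} \approx 0.36667$)
$j{\left(R \right)} = \left(\frac{11}{30} + R\right) \left(R - \frac{16}{1 + \frac{R}{4}}\right)$ ($j{\left(R \right)} = \left(R + \frac{11}{30}\right) \left(R - \frac{16}{1 + \frac{R}{4}}\right) = \left(\frac{11}{30} + R\right) \left(R - \frac{16}{1 + \frac{R}{4}}\right)$)
$j{\left(-154 \right)} - 160886 = \frac{-704 - -288904 + 30 \left(-154\right)^{3} + 131 \left(-154\right)^{2}}{30 \left(4 - 154\right)} - 160886 = \frac{-704 + 288904 + 30 \left(-3652264\right) + 131 \cdot 23716}{30 \left(-150\right)} - 160886 = \frac{1}{30} \left(- \frac{1}{150}\right) \left(-704 + 288904 - 109567920 + 3106796\right) - 160886 = \frac{1}{30} \left(- \frac{1}{150}\right) \left(-106172924\right) - 160886 = \frac{26543231}{1125} - 160886 = - \frac{154453519}{1125}$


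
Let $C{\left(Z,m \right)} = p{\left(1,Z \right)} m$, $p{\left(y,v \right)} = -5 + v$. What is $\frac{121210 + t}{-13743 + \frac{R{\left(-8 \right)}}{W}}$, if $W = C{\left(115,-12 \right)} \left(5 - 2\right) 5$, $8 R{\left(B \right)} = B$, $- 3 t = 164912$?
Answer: $- \frac{1311538800}{272111399} \approx -4.8199$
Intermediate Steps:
$t = - \frac{164912}{3}$ ($t = \left(- \frac{1}{3}\right) 164912 = - \frac{164912}{3} \approx -54971.0$)
$R{\left(B \right)} = \frac{B}{8}$
$C{\left(Z,m \right)} = m \left(-5 + Z\right)$ ($C{\left(Z,m \right)} = \left(-5 + Z\right) m = m \left(-5 + Z\right)$)
$W = -19800$ ($W = - 12 \left(-5 + 115\right) \left(5 - 2\right) 5 = \left(-12\right) 110 \cdot 3 \cdot 5 = \left(-1320\right) 15 = -19800$)
$\frac{121210 + t}{-13743 + \frac{R{\left(-8 \right)}}{W}} = \frac{121210 - \frac{164912}{3}}{-13743 + \frac{\frac{1}{8} \left(-8\right)}{-19800}} = \frac{198718}{3 \left(-13743 - - \frac{1}{19800}\right)} = \frac{198718}{3 \left(-13743 + \frac{1}{19800}\right)} = \frac{198718}{3 \left(- \frac{272111399}{19800}\right)} = \frac{198718}{3} \left(- \frac{19800}{272111399}\right) = - \frac{1311538800}{272111399}$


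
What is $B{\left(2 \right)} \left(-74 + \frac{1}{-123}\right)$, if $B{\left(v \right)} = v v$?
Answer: $- \frac{36412}{123} \approx -296.03$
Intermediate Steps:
$B{\left(v \right)} = v^{2}$
$B{\left(2 \right)} \left(-74 + \frac{1}{-123}\right) = 2^{2} \left(-74 + \frac{1}{-123}\right) = 4 \left(-74 - \frac{1}{123}\right) = 4 \left(- \frac{9103}{123}\right) = - \frac{36412}{123}$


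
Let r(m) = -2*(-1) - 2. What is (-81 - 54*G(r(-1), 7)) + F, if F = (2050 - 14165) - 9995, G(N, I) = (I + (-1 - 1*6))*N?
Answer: -22191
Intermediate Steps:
r(m) = 0 (r(m) = 2 - 2 = 0)
G(N, I) = N*(-7 + I) (G(N, I) = (I + (-1 - 6))*N = (I - 7)*N = (-7 + I)*N = N*(-7 + I))
F = -22110 (F = -12115 - 9995 = -22110)
(-81 - 54*G(r(-1), 7)) + F = (-81 - 0*(-7 + 7)) - 22110 = (-81 - 0*0) - 22110 = (-81 - 54*0) - 22110 = (-81 + 0) - 22110 = -81 - 22110 = -22191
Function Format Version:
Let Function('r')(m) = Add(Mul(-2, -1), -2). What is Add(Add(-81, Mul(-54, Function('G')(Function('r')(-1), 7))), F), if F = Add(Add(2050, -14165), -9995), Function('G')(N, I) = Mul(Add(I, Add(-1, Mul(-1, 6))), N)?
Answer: -22191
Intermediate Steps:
Function('r')(m) = 0 (Function('r')(m) = Add(2, -2) = 0)
Function('G')(N, I) = Mul(N, Add(-7, I)) (Function('G')(N, I) = Mul(Add(I, Add(-1, -6)), N) = Mul(Add(I, -7), N) = Mul(Add(-7, I), N) = Mul(N, Add(-7, I)))
F = -22110 (F = Add(-12115, -9995) = -22110)
Add(Add(-81, Mul(-54, Function('G')(Function('r')(-1), 7))), F) = Add(Add(-81, Mul(-54, Mul(0, Add(-7, 7)))), -22110) = Add(Add(-81, Mul(-54, Mul(0, 0))), -22110) = Add(Add(-81, Mul(-54, 0)), -22110) = Add(Add(-81, 0), -22110) = Add(-81, -22110) = -22191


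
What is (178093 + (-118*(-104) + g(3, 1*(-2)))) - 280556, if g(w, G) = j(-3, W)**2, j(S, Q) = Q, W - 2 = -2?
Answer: -90191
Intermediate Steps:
W = 0 (W = 2 - 2 = 0)
g(w, G) = 0 (g(w, G) = 0**2 = 0)
(178093 + (-118*(-104) + g(3, 1*(-2)))) - 280556 = (178093 + (-118*(-104) + 0)) - 280556 = (178093 + (12272 + 0)) - 280556 = (178093 + 12272) - 280556 = 190365 - 280556 = -90191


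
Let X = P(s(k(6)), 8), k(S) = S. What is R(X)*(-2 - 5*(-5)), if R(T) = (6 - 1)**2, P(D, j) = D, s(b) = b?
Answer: 575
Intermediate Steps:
X = 6
R(T) = 25 (R(T) = 5**2 = 25)
R(X)*(-2 - 5*(-5)) = 25*(-2 - 5*(-5)) = 25*(-2 + 25) = 25*23 = 575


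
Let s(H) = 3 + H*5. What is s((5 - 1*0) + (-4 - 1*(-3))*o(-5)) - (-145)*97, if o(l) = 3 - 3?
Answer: 14093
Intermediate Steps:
o(l) = 0
s(H) = 3 + 5*H
s((5 - 1*0) + (-4 - 1*(-3))*o(-5)) - (-145)*97 = (3 + 5*((5 - 1*0) + (-4 - 1*(-3))*0)) - (-145)*97 = (3 + 5*((5 + 0) + (-4 + 3)*0)) - 1*(-14065) = (3 + 5*(5 - 1*0)) + 14065 = (3 + 5*(5 + 0)) + 14065 = (3 + 5*5) + 14065 = (3 + 25) + 14065 = 28 + 14065 = 14093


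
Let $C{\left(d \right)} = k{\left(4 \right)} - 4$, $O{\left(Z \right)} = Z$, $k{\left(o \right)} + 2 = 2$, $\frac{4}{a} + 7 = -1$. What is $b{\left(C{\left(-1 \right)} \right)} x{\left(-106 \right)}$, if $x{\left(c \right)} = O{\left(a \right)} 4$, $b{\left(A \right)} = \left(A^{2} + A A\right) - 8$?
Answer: $-48$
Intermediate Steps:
$a = - \frac{1}{2}$ ($a = \frac{4}{-7 - 1} = \frac{4}{-8} = 4 \left(- \frac{1}{8}\right) = - \frac{1}{2} \approx -0.5$)
$k{\left(o \right)} = 0$ ($k{\left(o \right)} = -2 + 2 = 0$)
$C{\left(d \right)} = -4$ ($C{\left(d \right)} = 0 - 4 = -4$)
$b{\left(A \right)} = -8 + 2 A^{2}$ ($b{\left(A \right)} = \left(A^{2} + A^{2}\right) - 8 = 2 A^{2} - 8 = -8 + 2 A^{2}$)
$x{\left(c \right)} = -2$ ($x{\left(c \right)} = \left(- \frac{1}{2}\right) 4 = -2$)
$b{\left(C{\left(-1 \right)} \right)} x{\left(-106 \right)} = \left(-8 + 2 \left(-4\right)^{2}\right) \left(-2\right) = \left(-8 + 2 \cdot 16\right) \left(-2\right) = \left(-8 + 32\right) \left(-2\right) = 24 \left(-2\right) = -48$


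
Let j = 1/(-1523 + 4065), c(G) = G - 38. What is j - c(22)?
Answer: 40673/2542 ≈ 16.000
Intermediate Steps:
c(G) = -38 + G
j = 1/2542 ≈ 0.00039339
j - c(22) = 1/2542 - (-38 + 22) = 1/2542 - 1*(-16) = 1/2542 + 16 = 40673/2542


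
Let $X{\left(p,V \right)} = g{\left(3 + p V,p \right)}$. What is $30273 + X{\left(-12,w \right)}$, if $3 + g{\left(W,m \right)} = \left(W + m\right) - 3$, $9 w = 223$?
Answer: $\frac{89882}{3} \approx 29961.0$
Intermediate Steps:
$w = \frac{223}{9}$ ($w = \frac{1}{9} \cdot 223 = \frac{223}{9} \approx 24.778$)
$g{\left(W,m \right)} = -6 + W + m$ ($g{\left(W,m \right)} = -3 - \left(3 - W - m\right) = -3 + \left(-3 + W + m\right) = -6 + W + m$)
$X{\left(p,V \right)} = -3 + p + V p$ ($X{\left(p,V \right)} = -6 + \left(3 + p V\right) + p = -6 + \left(3 + V p\right) + p = -3 + p + V p$)
$30273 + X{\left(-12,w \right)} = 30273 - \frac{937}{3} = \frac{89882}{3}$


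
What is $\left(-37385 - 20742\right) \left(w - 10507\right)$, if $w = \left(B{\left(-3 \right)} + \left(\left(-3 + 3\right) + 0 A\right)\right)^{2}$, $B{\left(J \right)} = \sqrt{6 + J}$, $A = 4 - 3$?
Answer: $610566008$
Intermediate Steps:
$A = 1$
$w = 3$ ($w = \left(\sqrt{6 - 3} + \left(\left(-3 + 3\right) + 0 \cdot 1\right)\right)^{2} = \left(\sqrt{3} + \left(0 + 0\right)\right)^{2} = \left(\sqrt{3} + 0\right)^{2} = \left(\sqrt{3}\right)^{2} = 3$)
$\left(-37385 - 20742\right) \left(w - 10507\right) = \left(-37385 - 20742\right) \left(3 - 10507\right) = \left(-58127\right) \left(-10504\right) = 610566008$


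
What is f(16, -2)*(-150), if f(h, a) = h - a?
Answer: -2700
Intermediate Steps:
f(16, -2)*(-150) = (16 - 1*(-2))*(-150) = (16 + 2)*(-150) = 18*(-150) = -2700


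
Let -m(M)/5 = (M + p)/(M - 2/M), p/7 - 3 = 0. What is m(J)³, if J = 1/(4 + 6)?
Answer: 1174241375/7880599 ≈ 149.00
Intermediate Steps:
p = 21 (p = 21 + 7*0 = 21 + 0 = 21)
J = ⅒ (J = 1/10 = ⅒ ≈ 0.10000)
m(M) = -5*(21 + M)/(M - 2/M) (m(M) = -5*(M + 21)/(M - 2/M) = -5*(21 + M)/(M - 2/M))
m(J)³ = (-5*⅒*(21 + ⅒)/(-2 + (⅒)²))³ = (-5*⅒*211/10/(-2 + 1/100))³ = (-5*⅒*211/10/(-199/100))³ = (-5*⅒*(-100/199)*211/10)³ = (1055/199)³ = 1174241375/7880599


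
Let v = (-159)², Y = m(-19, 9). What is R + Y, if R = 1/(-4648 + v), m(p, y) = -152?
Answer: -3136215/20633 ≈ -152.00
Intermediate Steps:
Y = -152
v = 25281
R = 1/20633 (R = 1/(-4648 + 25281) = 1/20633 ≈ 4.8466e-5)
R + Y = 1/20633 - 152 = -3136215/20633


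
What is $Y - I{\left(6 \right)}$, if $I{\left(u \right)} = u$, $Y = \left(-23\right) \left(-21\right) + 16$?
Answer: $493$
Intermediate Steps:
$Y = 499$ ($Y = 483 + 16 = 499$)
$Y - I{\left(6 \right)} = 499 - 6 = 493$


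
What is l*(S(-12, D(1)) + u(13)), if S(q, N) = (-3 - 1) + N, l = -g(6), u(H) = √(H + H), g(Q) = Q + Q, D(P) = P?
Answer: 36 - 12*√26 ≈ -25.188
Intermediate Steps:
g(Q) = 2*Q
u(H) = √2*√H (u(H) = √(2*H) = √2*√H)
l = -12 (l = -2*6 = -1*12 = -12)
S(q, N) = -4 + N
l*(S(-12, D(1)) + u(13)) = -12*((-4 + 1) + √2*√13) = -12*(-3 + √26) = 36 - 12*√26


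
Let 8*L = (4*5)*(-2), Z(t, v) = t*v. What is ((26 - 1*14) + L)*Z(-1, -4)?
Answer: 28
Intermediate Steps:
L = -5 (L = ((4*5)*(-2))/8 = (20*(-2))/8 = (⅛)*(-40) = -5)
((26 - 1*14) + L)*Z(-1, -4) = ((26 - 1*14) - 5)*(-1*(-4)) = ((26 - 14) - 5)*4 = (12 - 5)*4 = 7*4 = 28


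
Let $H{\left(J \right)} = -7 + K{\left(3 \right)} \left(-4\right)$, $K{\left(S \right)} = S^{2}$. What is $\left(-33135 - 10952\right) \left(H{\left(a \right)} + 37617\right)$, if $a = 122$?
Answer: $-1656524938$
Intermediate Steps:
$H{\left(J \right)} = -43$ ($H{\left(J \right)} = -7 + 3^{2} \left(-4\right) = -7 + 9 \left(-4\right) = -7 - 36 = -43$)
$\left(-33135 - 10952\right) \left(H{\left(a \right)} + 37617\right) = \left(-33135 - 10952\right) \left(-43 + 37617\right) = \left(-44087\right) 37574 = -1656524938$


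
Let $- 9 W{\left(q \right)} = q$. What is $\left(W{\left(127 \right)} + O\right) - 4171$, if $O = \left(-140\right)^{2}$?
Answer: $\frac{138734}{9} \approx 15415.0$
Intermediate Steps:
$O = 19600$
$W{\left(q \right)} = - \frac{q}{9}$
$\left(W{\left(127 \right)} + O\right) - 4171 = \left(\left(- \frac{1}{9}\right) 127 + 19600\right) - 4171 = \left(- \frac{127}{9} + 19600\right) - 4171 = \frac{176273}{9} - 4171 = \frac{138734}{9}$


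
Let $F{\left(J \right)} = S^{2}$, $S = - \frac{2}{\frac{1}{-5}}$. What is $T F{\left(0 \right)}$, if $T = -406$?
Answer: $-40600$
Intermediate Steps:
$S = 10$ ($S = - \frac{2}{- \frac{1}{5}} = \left(-2\right) \left(-5\right) = 10$)
$F{\left(J \right)} = 100$ ($F{\left(J \right)} = 10^{2} = 100$)
$T F{\left(0 \right)} = \left(-406\right) 100 = -40600$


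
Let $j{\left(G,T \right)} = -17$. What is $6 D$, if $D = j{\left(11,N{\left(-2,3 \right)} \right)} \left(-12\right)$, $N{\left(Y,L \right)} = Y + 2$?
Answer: $1224$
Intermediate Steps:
$N{\left(Y,L \right)} = 2 + Y$
$D = 204$ ($D = \left(-17\right) \left(-12\right) = 204$)
$6 D = 6 \cdot 204 = 1224$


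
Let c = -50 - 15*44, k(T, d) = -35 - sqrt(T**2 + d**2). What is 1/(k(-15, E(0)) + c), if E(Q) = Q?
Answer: -1/760 ≈ -0.0013158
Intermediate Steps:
c = -710 (c = -50 - 660 = -710)
1/(k(-15, E(0)) + c) = 1/((-35 - sqrt((-15)**2 + 0**2)) - 710) = 1/((-35 - sqrt(225 + 0)) - 710) = 1/((-35 - sqrt(225)) - 710) = 1/((-35 - 1*15) - 710) = 1/((-35 - 15) - 710) = 1/(-50 - 710) = 1/(-760) = -1/760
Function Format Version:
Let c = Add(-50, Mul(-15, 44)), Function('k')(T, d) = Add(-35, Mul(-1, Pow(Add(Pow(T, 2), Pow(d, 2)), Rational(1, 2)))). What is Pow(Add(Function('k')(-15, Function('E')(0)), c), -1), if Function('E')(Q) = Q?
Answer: Rational(-1, 760) ≈ -0.0013158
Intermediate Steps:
c = -710 (c = Add(-50, -660) = -710)
Pow(Add(Function('k')(-15, Function('E')(0)), c), -1) = Pow(Add(Add(-35, Mul(-1, Pow(Add(Pow(-15, 2), Pow(0, 2)), Rational(1, 2)))), -710), -1) = Pow(Add(Add(-35, Mul(-1, Pow(Add(225, 0), Rational(1, 2)))), -710), -1) = Pow(Add(Add(-35, Mul(-1, Pow(225, Rational(1, 2)))), -710), -1) = Pow(Add(Add(-35, Mul(-1, 15)), -710), -1) = Pow(Add(Add(-35, -15), -710), -1) = Pow(Add(-50, -710), -1) = Pow(-760, -1) = Rational(-1, 760)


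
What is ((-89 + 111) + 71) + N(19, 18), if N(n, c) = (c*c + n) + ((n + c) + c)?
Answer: 491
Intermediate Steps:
N(n, c) = c² + 2*c + 2*n (N(n, c) = (c² + n) + ((c + n) + c) = (n + c²) + (n + 2*c) = c² + 2*c + 2*n)
((-89 + 111) + 71) + N(19, 18) = ((-89 + 111) + 71) + (18² + 2*18 + 2*19) = (22 + 71) + (324 + 36 + 38) = 93 + 398 = 491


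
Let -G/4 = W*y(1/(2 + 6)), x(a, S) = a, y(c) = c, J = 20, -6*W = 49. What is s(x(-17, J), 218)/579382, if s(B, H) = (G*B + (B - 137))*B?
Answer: 45577/6952584 ≈ 0.0065554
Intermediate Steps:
W = -49/6 (W = -⅙*49 = -49/6 ≈ -8.1667)
G = 49/12 (G = -(-98)/(3*(2 + 6)) = -(-98)/(3*8) = -4*(-49/48) = 49/12 ≈ 4.0833)
s(B, H) = B*(-137 + 61*B/12) (s(B, H) = (49*B/12 + (B - 137))*B = (49*B/12 + (-137 + B))*B = (-137 + 61*B/12)*B = B*(-137 + 61*B/12))
s(x(-17, J), 218)/579382 = ((1/12)*(-17)*(-1644 + 61*(-17)))/579382 = ((1/12)*(-17)*(-1644 - 1037))*(1/579382) = ((1/12)*(-17)*(-2681))*(1/579382) = (45577/12)*(1/579382) = 45577/6952584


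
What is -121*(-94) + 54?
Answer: 11428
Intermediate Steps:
-121*(-94) + 54 = 11374 + 54 = 11428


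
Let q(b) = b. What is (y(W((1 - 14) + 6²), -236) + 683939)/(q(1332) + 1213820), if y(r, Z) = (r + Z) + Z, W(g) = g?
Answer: 341745/607576 ≈ 0.56247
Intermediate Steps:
y(r, Z) = r + 2*Z (y(r, Z) = (Z + r) + Z = r + 2*Z)
(y(W((1 - 14) + 6²), -236) + 683939)/(q(1332) + 1213820) = ((((1 - 14) + 6²) + 2*(-236)) + 683939)/(1332 + 1213820) = (((-13 + 36) - 472) + 683939)/1215152 = ((23 - 472) + 683939)*(1/1215152) = (-449 + 683939)*(1/1215152) = 683490*(1/1215152) = 341745/607576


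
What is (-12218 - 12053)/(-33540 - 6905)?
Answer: 24271/40445 ≈ 0.60010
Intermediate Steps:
(-12218 - 12053)/(-33540 - 6905) = -24271/(-40445) = -24271*(-1/40445) = 24271/40445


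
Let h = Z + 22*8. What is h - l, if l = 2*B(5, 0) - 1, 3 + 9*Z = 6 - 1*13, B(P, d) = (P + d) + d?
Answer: 1493/9 ≈ 165.89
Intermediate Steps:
B(P, d) = P + 2*d
Z = -10/9 (Z = -⅓ + (6 - 1*13)/9 = -⅓ + (6 - 13)/9 = -⅓ + (⅑)*(-7) = -⅓ - 7/9 = -10/9 ≈ -1.1111)
l = 9 (l = 2*(5 + 2*0) - 1 = 2*(5 + 0) - 1 = 2*5 - 1 = 10 - 1 = 9)
h = 1574/9 (h = -10/9 + 22*8 = -10/9 + 176 = 1574/9 ≈ 174.89)
h - l = 1574/9 - 1*9 = 1574/9 - 9 = 1493/9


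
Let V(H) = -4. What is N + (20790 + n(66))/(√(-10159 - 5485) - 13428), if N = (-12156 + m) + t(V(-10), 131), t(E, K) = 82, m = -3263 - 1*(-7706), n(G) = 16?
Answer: -344088351859/45081707 - 10403*I*√3911/45081707 ≈ -7632.5 - 0.014431*I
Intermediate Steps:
m = 4443 (m = -3263 + 7706 = 4443)
N = -7631 (N = (-12156 + 4443) + 82 = -7713 + 82 = -7631)
N + (20790 + n(66))/(√(-10159 - 5485) - 13428) = -7631 + (20790 + 16)/(√(-10159 - 5485) - 13428) = -7631 + 20806/(√(-15644) - 13428) = -7631 + 20806/(2*I*√3911 - 13428) = -7631 + 20806/(-13428 + 2*I*√3911)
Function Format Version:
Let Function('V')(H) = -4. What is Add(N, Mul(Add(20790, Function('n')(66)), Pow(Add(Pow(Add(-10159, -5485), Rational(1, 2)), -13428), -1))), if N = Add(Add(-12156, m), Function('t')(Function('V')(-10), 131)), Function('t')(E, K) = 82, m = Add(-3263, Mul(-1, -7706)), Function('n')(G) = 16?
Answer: Add(Rational(-344088351859, 45081707), Mul(Rational(-10403, 45081707), I, Pow(3911, Rational(1, 2)))) ≈ Add(-7632.5, Mul(-0.014431, I))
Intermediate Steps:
m = 4443 (m = Add(-3263, 7706) = 4443)
N = -7631 (N = Add(Add(-12156, 4443), 82) = Add(-7713, 82) = -7631)
Add(N, Mul(Add(20790, Function('n')(66)), Pow(Add(Pow(Add(-10159, -5485), Rational(1, 2)), -13428), -1))) = Add(-7631, Mul(Add(20790, 16), Pow(Add(Pow(Add(-10159, -5485), Rational(1, 2)), -13428), -1))) = Add(-7631, Mul(20806, Pow(Add(Pow(-15644, Rational(1, 2)), -13428), -1))) = Add(-7631, Mul(20806, Pow(Add(Mul(2, I, Pow(3911, Rational(1, 2))), -13428), -1))) = Add(-7631, Mul(20806, Pow(Add(-13428, Mul(2, I, Pow(3911, Rational(1, 2)))), -1)))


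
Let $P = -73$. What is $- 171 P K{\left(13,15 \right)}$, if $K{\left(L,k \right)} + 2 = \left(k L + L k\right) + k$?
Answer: $5030649$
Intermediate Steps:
$K{\left(L,k \right)} = -2 + k + 2 L k$ ($K{\left(L,k \right)} = -2 + \left(\left(k L + L k\right) + k\right) = -2 + \left(\left(L k + L k\right) + k\right) = -2 + \left(2 L k + k\right) = -2 + \left(k + 2 L k\right) = -2 + k + 2 L k$)
$- 171 P K{\left(13,15 \right)} = \left(-171\right) \left(-73\right) \left(-2 + 15 + 2 \cdot 13 \cdot 15\right) = 12483 \left(-2 + 15 + 390\right) = 12483 \cdot 403 = 5030649$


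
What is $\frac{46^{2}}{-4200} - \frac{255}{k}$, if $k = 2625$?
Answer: $- \frac{631}{1050} \approx -0.60095$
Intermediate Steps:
$\frac{46^{2}}{-4200} - \frac{255}{k} = \frac{46^{2}}{-4200} - \frac{255}{2625} = 2116 \left(- \frac{1}{4200}\right) - \frac{17}{175} = - \frac{529}{1050} - \frac{17}{175} = - \frac{631}{1050}$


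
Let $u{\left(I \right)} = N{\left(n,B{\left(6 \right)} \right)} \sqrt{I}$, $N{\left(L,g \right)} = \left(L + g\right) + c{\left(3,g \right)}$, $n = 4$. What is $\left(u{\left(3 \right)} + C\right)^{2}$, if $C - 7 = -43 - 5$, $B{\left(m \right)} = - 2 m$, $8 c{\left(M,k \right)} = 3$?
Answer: $\frac{118747}{64} + \frac{2501 \sqrt{3}}{4} \approx 2938.4$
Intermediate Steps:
$c{\left(M,k \right)} = \frac{3}{8}$ ($c{\left(M,k \right)} = \frac{1}{8} \cdot 3 = \frac{3}{8}$)
$C = -41$ ($C = 7 - 48 = -41$)
$N{\left(L,g \right)} = \frac{3}{8} + L + g$ ($N{\left(L,g \right)} = \left(L + g\right) + \frac{3}{8} = \frac{3}{8} + L + g$)
$u{\left(I \right)} = - \frac{61 \sqrt{I}}{8}$ ($u{\left(I \right)} = \left(\frac{3}{8} + 4 - 12\right) \sqrt{I} = - \frac{61 \sqrt{I}}{8}$)
$\left(u{\left(3 \right)} + C\right)^{2} = \left(- \frac{61 \sqrt{3}}{8} - 41\right)^{2} = \left(-41 - \frac{61 \sqrt{3}}{8}\right)^{2}$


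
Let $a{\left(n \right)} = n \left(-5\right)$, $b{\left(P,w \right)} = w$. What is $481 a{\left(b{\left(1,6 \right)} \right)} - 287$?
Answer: $-14717$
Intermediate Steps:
$a{\left(n \right)} = - 5 n$
$481 a{\left(b{\left(1,6 \right)} \right)} - 287 = 481 \left(\left(-5\right) 6\right) - 287 = 481 \left(-30\right) - 287 = -14430 - 287 = -14717$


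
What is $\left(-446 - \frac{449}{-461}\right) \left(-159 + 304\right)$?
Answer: $- \frac{29747765}{461} \approx -64529.0$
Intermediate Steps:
$\left(-446 - \frac{449}{-461}\right) \left(-159 + 304\right) = \left(-446 - - \frac{449}{461}\right) 145 = \left(-446 + \frac{449}{461}\right) 145 = \left(- \frac{205157}{461}\right) 145 = - \frac{29747765}{461}$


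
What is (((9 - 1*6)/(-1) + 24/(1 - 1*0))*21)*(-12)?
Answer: -5292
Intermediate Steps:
(((9 - 1*6)/(-1) + 24/(1 - 1*0))*21)*(-12) = (((9 - 6)*(-1) + 24/(1 + 0))*21)*(-12) = ((3*(-1) + 24/1)*21)*(-12) = ((-3 + 24*1)*21)*(-12) = ((-3 + 24)*21)*(-12) = (21*21)*(-12) = 441*(-12) = -5292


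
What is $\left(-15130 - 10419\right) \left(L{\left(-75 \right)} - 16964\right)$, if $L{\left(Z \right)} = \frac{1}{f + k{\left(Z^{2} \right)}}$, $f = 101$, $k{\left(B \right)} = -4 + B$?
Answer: $\frac{2479990510843}{5722} \approx 4.3341 \cdot 10^{8}$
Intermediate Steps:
$L{\left(Z \right)} = \frac{1}{97 + Z^{2}}$ ($L{\left(Z \right)} = \frac{1}{101 + \left(-4 + Z^{2}\right)} = \frac{1}{97 + Z^{2}}$)
$\left(-15130 - 10419\right) \left(L{\left(-75 \right)} - 16964\right) = \left(-15130 - 10419\right) \left(\frac{1}{97 + \left(-75\right)^{2}} - 16964\right) = - 25549 \left(\frac{1}{97 + 5625} - 16964\right) = - 25549 \left(\frac{1}{5722} - 16964\right) = \left(-25549\right) \left(- \frac{97068007}{5722}\right) = \frac{2479990510843}{5722}$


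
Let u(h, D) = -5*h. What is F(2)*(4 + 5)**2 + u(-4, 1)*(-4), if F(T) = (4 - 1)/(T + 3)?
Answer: -157/5 ≈ -31.400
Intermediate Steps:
F(T) = 3/(3 + T)
F(2)*(4 + 5)**2 + u(-4, 1)*(-4) = (3/(3 + 2))*(4 + 5)**2 - 5*(-4)*(-4) = (3/5)*9**2 + 20*(-4) = (3*(1/5))*81 - 80 = (3/5)*81 - 80 = 243/5 - 80 = -157/5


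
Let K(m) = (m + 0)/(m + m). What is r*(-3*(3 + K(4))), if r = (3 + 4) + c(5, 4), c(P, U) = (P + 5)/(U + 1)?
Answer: -189/2 ≈ -94.500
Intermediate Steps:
c(P, U) = (5 + P)/(1 + U)
K(m) = ½ (K(m) = m/((2*m)) = m*(1/(2*m)) = ½)
r = 9 (r = (3 + 4) + (5 + 5)/(1 + 4) = 7 + 10/5 = 7 + (⅕)*10 = 7 + 2 = 9)
r*(-3*(3 + K(4))) = 9*(-3*(3 + ½)) = 9*(-3*7/2) = 9*(-21/2) = -189/2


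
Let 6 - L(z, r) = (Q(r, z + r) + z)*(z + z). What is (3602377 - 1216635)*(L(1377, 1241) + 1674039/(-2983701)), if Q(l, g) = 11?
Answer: -9070063037213946490/994567 ≈ -9.1196e+12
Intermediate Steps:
L(z, r) = 6 - 2*z*(11 + z) (L(z, r) = 6 - (11 + z)*(z + z) = 6 - (11 + z)*2*z = 6 - 2*z*(11 + z))
(3602377 - 1216635)*(L(1377, 1241) + 1674039/(-2983701)) = (3602377 - 1216635)*((6 - 22*1377 - 2*1377²) + 1674039/(-2983701)) = 2385742*((6 - 30294 - 2*1896129) + 1674039*(-1/2983701)) = 2385742*((6 - 30294 - 3792258) - 558013/994567) = 2385742*(-3822546 - 558013/994567) = 2385742*(-3801778665595/994567) = -9070063037213946490/994567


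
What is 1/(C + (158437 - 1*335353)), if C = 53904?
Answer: -1/123012 ≈ -8.1293e-6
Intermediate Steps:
1/(C + (158437 - 1*335353)) = 1/(53904 + (158437 - 1*335353)) = 1/(53904 + (158437 - 335353)) = 1/(53904 - 176916) = 1/(-123012) = -1/123012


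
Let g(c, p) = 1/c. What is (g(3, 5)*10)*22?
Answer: 220/3 ≈ 73.333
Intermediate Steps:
(g(3, 5)*10)*22 = (10/3)*22 = 220/3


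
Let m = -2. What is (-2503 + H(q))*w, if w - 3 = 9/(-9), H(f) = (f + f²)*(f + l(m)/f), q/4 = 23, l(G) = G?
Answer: 1568926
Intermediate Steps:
q = 92 (q = 4*23 = 92)
H(f) = (f + f²)*(f - 2/f)
w = 2 (w = 3 + 9/(-9) = 3 + 9*(-⅑) = 3 - 1 = 2)
(-2503 + H(q))*w = (-2503 + (-2 + 92² + 92³ - 2*92))*2 = (-2503 + (-2 + 8464 + 778688 - 184))*2 = (-2503 + 786966)*2 = 784463*2 = 1568926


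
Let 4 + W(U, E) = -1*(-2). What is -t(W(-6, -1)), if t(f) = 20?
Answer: -20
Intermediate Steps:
W(U, E) = -2 (W(U, E) = -4 - 1*(-2) = -4 + 2 = -2)
-t(W(-6, -1)) = -1*20 = -20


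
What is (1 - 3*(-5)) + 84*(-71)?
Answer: -5948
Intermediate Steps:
(1 - 3*(-5)) + 84*(-71) = (1 + 15) - 5964 = 16 - 5964 = -5948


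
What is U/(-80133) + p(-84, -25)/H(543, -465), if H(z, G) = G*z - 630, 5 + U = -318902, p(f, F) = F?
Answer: 1076337836/270448875 ≈ 3.9798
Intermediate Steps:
U = -318907 (U = -5 - 318902 = -318907)
H(z, G) = -630 + G*z
U/(-80133) + p(-84, -25)/H(543, -465) = -318907/(-80133) - 25/(-630 - 465*543) = -318907*(-1/80133) - 25/(-630 - 252495) = 318907/80133 - 25/(-253125) = 318907/80133 - 25*(-1/253125) = 318907/80133 + 1/10125 = 1076337836/270448875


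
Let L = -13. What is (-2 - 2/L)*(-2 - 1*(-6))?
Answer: -96/13 ≈ -7.3846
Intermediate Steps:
(-2 - 2/L)*(-2 - 1*(-6)) = (-2 - 2/(-13))*(-2 - 1*(-6)) = (-2 - 2*(-1/13))*(-2 + 6) = (-2 + 2/13)*4 = -24/13*4 = -96/13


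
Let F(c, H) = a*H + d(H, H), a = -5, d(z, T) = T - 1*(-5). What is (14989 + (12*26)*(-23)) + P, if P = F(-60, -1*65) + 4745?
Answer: 12823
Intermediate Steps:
d(z, T) = 5 + T (d(z, T) = T + 5 = 5 + T)
F(c, H) = 5 - 4*H (F(c, H) = -5*H + (5 + H) = 5 - 4*H)
P = 5010 (P = (5 - (-4)*65) + 4745 = (5 - 4*(-65)) + 4745 = (5 + 260) + 4745 = 265 + 4745 = 5010)
(14989 + (12*26)*(-23)) + P = (14989 + (12*26)*(-23)) + 5010 = (14989 + 312*(-23)) + 5010 = (14989 - 7176) + 5010 = 7813 + 5010 = 12823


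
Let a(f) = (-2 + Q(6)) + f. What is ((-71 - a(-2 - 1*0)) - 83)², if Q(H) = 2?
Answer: 23104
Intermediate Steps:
a(f) = f (a(f) = (-2 + 2) + f = 0 + f = f)
((-71 - a(-2 - 1*0)) - 83)² = ((-71 - (-2 - 1*0)) - 83)² = ((-71 - (-2 + 0)) - 83)² = ((-71 - 1*(-2)) - 83)² = ((-71 + 2) - 83)² = (-69 - 83)² = (-152)² = 23104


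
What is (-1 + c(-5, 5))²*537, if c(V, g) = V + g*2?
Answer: 8592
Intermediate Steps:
c(V, g) = V + 2*g
(-1 + c(-5, 5))²*537 = (-1 + (-5 + 2*5))²*537 = (-1 + (-5 + 10))²*537 = (-1 + 5)²*537 = 4²*537 = 16*537 = 8592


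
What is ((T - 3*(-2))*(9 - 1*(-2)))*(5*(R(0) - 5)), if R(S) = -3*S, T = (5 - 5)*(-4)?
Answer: -1650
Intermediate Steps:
T = 0 (T = 0*(-4) = 0)
((T - 3*(-2))*(9 - 1*(-2)))*(5*(R(0) - 5)) = ((0 - 3*(-2))*(9 - 1*(-2)))*(5*(-3*0 - 5)) = ((0 + 6)*(9 + 2))*(5*(0 - 5)) = (6*11)*(5*(-5)) = 66*(-25) = -1650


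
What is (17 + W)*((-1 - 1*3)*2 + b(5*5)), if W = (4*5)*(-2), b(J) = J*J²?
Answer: -359191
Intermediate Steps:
b(J) = J³
W = -40 (W = 20*(-2) = -40)
(17 + W)*((-1 - 1*3)*2 + b(5*5)) = (17 - 40)*((-1 - 1*3)*2 + (5*5)³) = -23*((-1 - 3)*2 + 25³) = -23*(-4*2 + 15625) = -23*(-8 + 15625) = -23*15617 = -359191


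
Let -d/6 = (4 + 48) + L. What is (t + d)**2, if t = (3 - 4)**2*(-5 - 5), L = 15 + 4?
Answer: 190096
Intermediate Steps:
L = 19
d = -426 (d = -6*((4 + 48) + 19) = -6*(52 + 19) = -6*71 = -426)
t = -10 (t = (-1)**2*(-10) = 1*(-10) = -10)
(t + d)**2 = (-10 - 426)**2 = (-436)**2 = 190096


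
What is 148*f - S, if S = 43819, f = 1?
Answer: -43671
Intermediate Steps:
148*f - S = 148*1 - 1*43819 = 148 - 43819 = -43671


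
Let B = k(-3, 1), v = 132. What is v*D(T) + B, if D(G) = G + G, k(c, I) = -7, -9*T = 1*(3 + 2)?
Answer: -461/3 ≈ -153.67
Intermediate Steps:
T = -5/9 (T = -(3 + 2)/9 = -5/9 ≈ -0.55556)
D(G) = 2*G
B = -7
v*D(T) + B = 132*(2*(-5/9)) - 7 = 132*(-10/9) - 7 = -440/3 - 7 = -461/3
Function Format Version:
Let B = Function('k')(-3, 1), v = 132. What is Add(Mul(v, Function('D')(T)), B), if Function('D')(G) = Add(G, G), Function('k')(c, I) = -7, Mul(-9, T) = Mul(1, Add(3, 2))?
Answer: Rational(-461, 3) ≈ -153.67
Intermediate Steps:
T = Rational(-5, 9) (T = Mul(Rational(-1, 9), Mul(1, Add(3, 2))) = Mul(Rational(-1, 9), Mul(1, 5)) = Mul(Rational(-1, 9), 5) = Rational(-5, 9) ≈ -0.55556)
Function('D')(G) = Mul(2, G)
B = -7
Add(Mul(v, Function('D')(T)), B) = Add(Mul(132, Mul(2, Rational(-5, 9))), -7) = Add(Mul(132, Rational(-10, 9)), -7) = Add(Rational(-440, 3), -7) = Rational(-461, 3)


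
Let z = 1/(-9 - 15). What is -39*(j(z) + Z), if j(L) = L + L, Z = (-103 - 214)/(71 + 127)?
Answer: 8671/132 ≈ 65.689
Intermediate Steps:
Z = -317/198 ≈ -1.6010
z = -1/24 (z = 1/(-24) = -1/24 ≈ -0.041667)
j(L) = 2*L
-39*(j(z) + Z) = -39*(2*(-1/24) - 317/198) = -39*(-1/12 - 317/198) = -39*(-667/396) = 8671/132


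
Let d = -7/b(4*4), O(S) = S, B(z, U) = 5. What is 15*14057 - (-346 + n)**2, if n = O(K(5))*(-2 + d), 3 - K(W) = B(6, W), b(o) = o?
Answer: 6047279/64 ≈ 94489.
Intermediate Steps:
K(W) = -2 (K(W) = 3 - 1*5 = 3 - 5 = -2)
d = -7/16 (d = -7/(4*4) = -7/16 ≈ -0.43750)
n = 39/8 (n = -2*(-2 - 7/16) = -2*(-39/16) = 39/8 ≈ 4.8750)
15*14057 - (-346 + n)**2 = 15*14057 - (-346 + 39/8)**2 = 210855 - (-2729/8)**2 = 210855 - 1*7447441/64 = 210855 - 7447441/64 = 6047279/64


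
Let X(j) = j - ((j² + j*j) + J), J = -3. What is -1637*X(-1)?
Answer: 0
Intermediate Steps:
X(j) = 3 + j - 2*j² (X(j) = j - ((j² + j*j) - 3) = j - ((j² + j²) - 3) = j - (2*j² - 3) = j - (-3 + 2*j²) = j + (3 - 2*j²) = 3 + j - 2*j²)
-1637*X(-1) = -1637*(3 - 1 - 2*(-1)²) = -1637*(3 - 1 - 2*1) = -1637*(3 - 1 - 2) = -1637*0 = 0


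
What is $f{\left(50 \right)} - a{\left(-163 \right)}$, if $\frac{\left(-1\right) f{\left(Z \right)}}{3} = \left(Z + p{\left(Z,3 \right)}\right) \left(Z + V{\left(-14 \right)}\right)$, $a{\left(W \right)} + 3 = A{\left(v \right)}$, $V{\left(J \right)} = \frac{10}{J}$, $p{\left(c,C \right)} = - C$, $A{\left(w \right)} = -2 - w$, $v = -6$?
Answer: $- \frac{48652}{7} \approx -6950.3$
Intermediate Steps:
$a{\left(W \right)} = 1$ ($a{\left(W \right)} = -3 - -4 = -3 + \left(-2 + 6\right) = -3 + 4 = 1$)
$f{\left(Z \right)} = - 3 \left(-3 + Z\right) \left(- \frac{5}{7} + Z\right)$ ($f{\left(Z \right)} = - 3 \left(Z - 3\right) \left(Z + \frac{10}{-14}\right) = - 3 \left(Z - 3\right) \left(Z + 10 \left(- \frac{1}{14}\right)\right) = - 3 \left(-3 + Z\right) \left(Z - \frac{5}{7}\right) = - 3 \left(-3 + Z\right) \left(- \frac{5}{7} + Z\right)$)
$f{\left(50 \right)} - a{\left(-163 \right)} = \left(- \frac{45}{7} - 3 \cdot 50^{2} + \frac{78}{7} \cdot 50\right) - 1 = \left(- \frac{45}{7} - 7500 + \frac{3900}{7}\right) - 1 = - \frac{48645}{7} - 1 = - \frac{48652}{7}$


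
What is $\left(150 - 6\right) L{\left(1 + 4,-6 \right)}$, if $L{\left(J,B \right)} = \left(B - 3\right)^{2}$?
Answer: $11664$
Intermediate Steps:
$L{\left(J,B \right)} = \left(-3 + B\right)^{2}$
$\left(150 - 6\right) L{\left(1 + 4,-6 \right)} = \left(150 - 6\right) \left(-3 - 6\right)^{2} = 144 \left(-9\right)^{2} = 144 \cdot 81 = 11664$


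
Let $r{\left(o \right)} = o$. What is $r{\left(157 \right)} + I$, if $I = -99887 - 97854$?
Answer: $-197584$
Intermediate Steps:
$I = -197741$ ($I = -99887 - 97854 = -197741$)
$r{\left(157 \right)} + I = 157 - 197741 = -197584$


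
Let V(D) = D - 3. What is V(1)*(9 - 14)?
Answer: 10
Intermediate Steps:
V(D) = -3 + D
V(1)*(9 - 14) = (-3 + 1)*(9 - 14) = -2*(-5) = 10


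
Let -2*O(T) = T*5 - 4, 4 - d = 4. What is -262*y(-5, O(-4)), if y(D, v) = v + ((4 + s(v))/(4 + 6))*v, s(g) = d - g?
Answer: -3144/5 ≈ -628.80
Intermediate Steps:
d = 0 (d = 4 - 1*4 = 4 - 4 = 0)
O(T) = 2 - 5*T/2 (O(T) = -(T*5 - 4)/2 = -(5*T - 4)/2 = -(-4 + 5*T)/2 = 2 - 5*T/2)
s(g) = -g (s(g) = 0 - g = -g)
y(D, v) = v + v*(⅖ - v/10) (y(D, v) = v + ((4 - v)/(4 + 6))*v = v + ((4 - v)/10)*v = v + ((4 - v)*(⅒))*v = v + (⅖ - v/10)*v = v + v*(⅖ - v/10))
-262*y(-5, O(-4)) = -131*(2 - 5/2*(-4))*(14 - (2 - 5/2*(-4)))/5 = -131*(2 + 10)*(14 - (2 + 10))/5 = -131*12*(14 - 1*12)/5 = -131*12*(14 - 12)/5 = -131*12*2/5 = -262*12/5 = -3144/5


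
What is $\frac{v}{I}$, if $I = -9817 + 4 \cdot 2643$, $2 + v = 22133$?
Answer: $\frac{22131}{755} \approx 29.313$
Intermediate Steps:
$v = 22131$ ($v = -2 + 22133 = 22131$)
$I = 755$ ($I = -9817 + 10572 = 755$)
$\frac{v}{I} = \frac{22131}{755}$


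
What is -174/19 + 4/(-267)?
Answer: -46534/5073 ≈ -9.1729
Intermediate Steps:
-174/19 + 4/(-267) = -174*1/19 + 4*(-1/267) = -174/19 - 4/267 = -46534/5073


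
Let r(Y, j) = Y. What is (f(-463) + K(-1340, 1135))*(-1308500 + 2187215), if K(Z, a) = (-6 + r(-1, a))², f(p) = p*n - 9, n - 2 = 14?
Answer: -6474372120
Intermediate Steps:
n = 16 (n = 2 + 14 = 16)
f(p) = -9 + 16*p (f(p) = p*16 - 9 = 16*p - 9 = -9 + 16*p)
K(Z, a) = 49 (K(Z, a) = (-6 - 1)² = (-7)² = 49)
(f(-463) + K(-1340, 1135))*(-1308500 + 2187215) = ((-9 + 16*(-463)) + 49)*(-1308500 + 2187215) = ((-9 - 7408) + 49)*878715 = (-7417 + 49)*878715 = -7368*878715 = -6474372120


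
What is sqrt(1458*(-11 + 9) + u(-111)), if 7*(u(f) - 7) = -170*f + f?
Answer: 2*I*sqrt(2807)/7 ≈ 15.137*I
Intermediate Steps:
u(f) = 7 - 169*f/7 (u(f) = 7 + (-170*f + f)/7 = 7 + (-169*f)/7 = 7 - 169*f/7)
sqrt(1458*(-11 + 9) + u(-111)) = sqrt(1458*(-11 + 9) + (7 - 169/7*(-111))) = sqrt(1458*(-2) + (7 + 18759/7)) = sqrt(-2916 + 18808/7) = sqrt(-1604/7) = 2*I*sqrt(2807)/7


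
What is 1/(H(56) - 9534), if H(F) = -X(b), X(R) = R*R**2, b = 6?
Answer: -1/9750 ≈ -0.00010256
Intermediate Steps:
X(R) = R**3
H(F) = -216 (H(F) = -1*6**3 = -1*216 = -216)
1/(H(56) - 9534) = 1/(-216 - 9534) = 1/(-9750) = -1/9750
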